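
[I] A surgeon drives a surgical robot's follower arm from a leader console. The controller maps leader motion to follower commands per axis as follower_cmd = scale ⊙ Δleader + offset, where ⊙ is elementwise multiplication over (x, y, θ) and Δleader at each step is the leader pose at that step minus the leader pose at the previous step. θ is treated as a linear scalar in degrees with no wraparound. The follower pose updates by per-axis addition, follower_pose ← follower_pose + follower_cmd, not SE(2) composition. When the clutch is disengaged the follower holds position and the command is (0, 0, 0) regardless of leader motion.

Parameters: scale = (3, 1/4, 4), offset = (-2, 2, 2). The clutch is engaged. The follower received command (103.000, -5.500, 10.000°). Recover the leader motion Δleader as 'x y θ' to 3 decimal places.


axis x: (103.000 − -2) / (3) = 35.000
axis y: (-5.500 − 2) / (1/4) = -30.000
axis θ: (10.000 − 2) / (4) = 2.000

35.000 -30.000 2.000


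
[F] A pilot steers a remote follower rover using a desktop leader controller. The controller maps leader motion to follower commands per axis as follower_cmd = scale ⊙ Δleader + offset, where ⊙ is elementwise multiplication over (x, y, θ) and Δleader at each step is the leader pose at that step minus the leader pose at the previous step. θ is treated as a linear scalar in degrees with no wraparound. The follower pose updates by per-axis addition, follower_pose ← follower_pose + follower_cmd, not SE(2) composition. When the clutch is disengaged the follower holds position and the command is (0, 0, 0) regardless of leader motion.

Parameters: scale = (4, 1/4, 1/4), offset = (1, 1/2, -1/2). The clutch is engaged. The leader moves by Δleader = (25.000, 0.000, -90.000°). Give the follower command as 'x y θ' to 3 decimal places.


101.000 0.500 -23.000

axis x: 4·25.000 + 1 = 101.000
axis y: 1/4·0.000 + 1/2 = 0.500
axis θ: 1/4·-90.000 + -1/2 = -23.000


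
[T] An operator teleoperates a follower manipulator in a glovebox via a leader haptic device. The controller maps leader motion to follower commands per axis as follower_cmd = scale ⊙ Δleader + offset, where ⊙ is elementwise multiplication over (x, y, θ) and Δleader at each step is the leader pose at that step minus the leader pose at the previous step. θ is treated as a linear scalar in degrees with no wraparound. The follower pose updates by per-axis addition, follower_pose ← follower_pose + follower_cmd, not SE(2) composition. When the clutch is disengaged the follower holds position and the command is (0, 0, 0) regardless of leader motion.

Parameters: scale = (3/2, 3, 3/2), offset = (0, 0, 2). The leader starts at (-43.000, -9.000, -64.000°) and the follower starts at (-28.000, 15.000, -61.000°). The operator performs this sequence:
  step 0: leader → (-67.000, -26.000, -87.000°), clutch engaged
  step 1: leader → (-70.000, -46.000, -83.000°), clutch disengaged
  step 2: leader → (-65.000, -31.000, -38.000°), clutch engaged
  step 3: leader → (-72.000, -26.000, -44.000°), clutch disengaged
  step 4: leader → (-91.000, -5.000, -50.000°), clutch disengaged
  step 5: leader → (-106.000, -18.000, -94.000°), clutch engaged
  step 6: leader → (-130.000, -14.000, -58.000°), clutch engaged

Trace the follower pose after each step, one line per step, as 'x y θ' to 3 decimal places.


step 0: Δleader=(-24.000, -17.000, -23.000°), engaged; cmd=(-36.000, -51.000, -32.500°) → follower=(-64.000, -36.000, -93.500°)
step 1: Δleader=(-3.000, -20.000, 4.000°), disengaged; cmd=(0,0,0) → follower holds at (-64.000, -36.000, -93.500°)
step 2: Δleader=(5.000, 15.000, 45.000°), engaged; cmd=(7.500, 45.000, 69.500°) → follower=(-56.500, 9.000, -24.000°)
step 3: Δleader=(-7.000, 5.000, -6.000°), disengaged; cmd=(0,0,0) → follower holds at (-56.500, 9.000, -24.000°)
step 4: Δleader=(-19.000, 21.000, -6.000°), disengaged; cmd=(0,0,0) → follower holds at (-56.500, 9.000, -24.000°)
step 5: Δleader=(-15.000, -13.000, -44.000°), engaged; cmd=(-22.500, -39.000, -64.000°) → follower=(-79.000, -30.000, -88.000°)
step 6: Δleader=(-24.000, 4.000, 36.000°), engaged; cmd=(-36.000, 12.000, 56.000°) → follower=(-115.000, -18.000, -32.000°)

-64.000 -36.000 -93.500
-64.000 -36.000 -93.500
-56.500 9.000 -24.000
-56.500 9.000 -24.000
-56.500 9.000 -24.000
-79.000 -30.000 -88.000
-115.000 -18.000 -32.000


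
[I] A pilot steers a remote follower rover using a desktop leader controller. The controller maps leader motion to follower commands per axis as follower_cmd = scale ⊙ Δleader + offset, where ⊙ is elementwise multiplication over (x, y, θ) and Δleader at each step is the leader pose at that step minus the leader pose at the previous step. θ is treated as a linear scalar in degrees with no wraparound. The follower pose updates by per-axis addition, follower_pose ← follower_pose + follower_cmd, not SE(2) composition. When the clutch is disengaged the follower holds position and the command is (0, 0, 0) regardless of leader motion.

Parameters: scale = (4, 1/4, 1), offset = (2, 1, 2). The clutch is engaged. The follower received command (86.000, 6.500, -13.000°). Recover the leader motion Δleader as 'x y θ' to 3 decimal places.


axis x: (86.000 − 2) / (4) = 21.000
axis y: (6.500 − 1) / (1/4) = 22.000
axis θ: (-13.000 − 2) / (1) = -15.000

21.000 22.000 -15.000


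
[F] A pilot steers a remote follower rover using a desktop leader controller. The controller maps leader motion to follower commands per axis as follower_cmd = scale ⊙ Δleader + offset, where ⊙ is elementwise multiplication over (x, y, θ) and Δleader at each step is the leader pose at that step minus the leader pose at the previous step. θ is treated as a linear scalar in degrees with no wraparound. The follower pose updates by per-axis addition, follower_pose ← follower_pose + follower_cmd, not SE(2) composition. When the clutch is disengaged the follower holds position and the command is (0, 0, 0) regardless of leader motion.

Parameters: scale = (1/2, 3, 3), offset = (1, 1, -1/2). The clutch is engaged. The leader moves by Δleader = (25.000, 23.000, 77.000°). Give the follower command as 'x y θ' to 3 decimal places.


axis x: 1/2·25.000 + 1 = 13.500
axis y: 3·23.000 + 1 = 70.000
axis θ: 3·77.000 + -1/2 = 230.500

13.500 70.000 230.500


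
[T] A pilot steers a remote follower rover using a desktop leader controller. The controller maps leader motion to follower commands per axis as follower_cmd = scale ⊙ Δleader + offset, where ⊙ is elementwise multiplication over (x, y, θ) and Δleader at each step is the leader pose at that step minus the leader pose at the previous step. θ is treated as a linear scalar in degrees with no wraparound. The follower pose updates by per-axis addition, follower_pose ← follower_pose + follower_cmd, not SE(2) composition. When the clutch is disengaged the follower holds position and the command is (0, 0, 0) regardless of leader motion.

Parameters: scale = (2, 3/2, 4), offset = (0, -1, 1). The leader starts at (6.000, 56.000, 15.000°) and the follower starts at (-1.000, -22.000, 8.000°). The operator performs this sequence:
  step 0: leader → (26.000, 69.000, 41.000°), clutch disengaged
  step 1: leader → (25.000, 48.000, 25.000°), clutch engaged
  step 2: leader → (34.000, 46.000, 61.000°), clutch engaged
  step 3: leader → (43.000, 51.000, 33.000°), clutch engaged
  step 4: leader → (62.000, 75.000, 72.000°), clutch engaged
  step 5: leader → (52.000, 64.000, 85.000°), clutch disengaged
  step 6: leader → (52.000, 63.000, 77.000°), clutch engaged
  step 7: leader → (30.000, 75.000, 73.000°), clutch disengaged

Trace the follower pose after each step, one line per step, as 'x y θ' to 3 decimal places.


step 0: Δleader=(20.000, 13.000, 26.000°), disengaged; cmd=(0,0,0) → follower holds at (-1.000, -22.000, 8.000°)
step 1: Δleader=(-1.000, -21.000, -16.000°), engaged; cmd=(-2.000, -32.500, -63.000°) → follower=(-3.000, -54.500, -55.000°)
step 2: Δleader=(9.000, -2.000, 36.000°), engaged; cmd=(18.000, -4.000, 145.000°) → follower=(15.000, -58.500, 90.000°)
step 3: Δleader=(9.000, 5.000, -28.000°), engaged; cmd=(18.000, 6.500, -111.000°) → follower=(33.000, -52.000, -21.000°)
step 4: Δleader=(19.000, 24.000, 39.000°), engaged; cmd=(38.000, 35.000, 157.000°) → follower=(71.000, -17.000, 136.000°)
step 5: Δleader=(-10.000, -11.000, 13.000°), disengaged; cmd=(0,0,0) → follower holds at (71.000, -17.000, 136.000°)
step 6: Δleader=(0.000, -1.000, -8.000°), engaged; cmd=(0.000, -2.500, -31.000°) → follower=(71.000, -19.500, 105.000°)
step 7: Δleader=(-22.000, 12.000, -4.000°), disengaged; cmd=(0,0,0) → follower holds at (71.000, -19.500, 105.000°)

-1.000 -22.000 8.000
-3.000 -54.500 -55.000
15.000 -58.500 90.000
33.000 -52.000 -21.000
71.000 -17.000 136.000
71.000 -17.000 136.000
71.000 -19.500 105.000
71.000 -19.500 105.000


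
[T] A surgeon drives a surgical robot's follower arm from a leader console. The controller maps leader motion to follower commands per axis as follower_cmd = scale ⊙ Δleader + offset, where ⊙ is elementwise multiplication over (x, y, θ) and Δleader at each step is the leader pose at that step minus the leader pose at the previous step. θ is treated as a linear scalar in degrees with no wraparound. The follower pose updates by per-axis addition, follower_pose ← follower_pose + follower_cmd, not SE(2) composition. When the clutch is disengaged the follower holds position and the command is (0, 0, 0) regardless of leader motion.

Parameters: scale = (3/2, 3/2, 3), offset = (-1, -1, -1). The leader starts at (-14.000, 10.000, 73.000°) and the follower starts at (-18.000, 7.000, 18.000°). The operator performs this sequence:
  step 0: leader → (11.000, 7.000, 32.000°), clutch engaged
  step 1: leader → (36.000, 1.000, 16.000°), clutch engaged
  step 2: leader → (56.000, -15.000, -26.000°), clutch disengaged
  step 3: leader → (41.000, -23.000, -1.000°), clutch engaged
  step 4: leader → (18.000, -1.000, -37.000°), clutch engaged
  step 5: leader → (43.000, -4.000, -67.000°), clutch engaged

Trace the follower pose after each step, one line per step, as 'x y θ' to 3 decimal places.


18.500 1.500 -106.000
55.000 -8.500 -155.000
55.000 -8.500 -155.000
31.500 -21.500 -81.000
-4.000 10.500 -190.000
32.500 5.000 -281.000

step 0: Δleader=(25.000, -3.000, -41.000°), engaged; cmd=(36.500, -5.500, -124.000°) → follower=(18.500, 1.500, -106.000°)
step 1: Δleader=(25.000, -6.000, -16.000°), engaged; cmd=(36.500, -10.000, -49.000°) → follower=(55.000, -8.500, -155.000°)
step 2: Δleader=(20.000, -16.000, -42.000°), disengaged; cmd=(0,0,0) → follower holds at (55.000, -8.500, -155.000°)
step 3: Δleader=(-15.000, -8.000, 25.000°), engaged; cmd=(-23.500, -13.000, 74.000°) → follower=(31.500, -21.500, -81.000°)
step 4: Δleader=(-23.000, 22.000, -36.000°), engaged; cmd=(-35.500, 32.000, -109.000°) → follower=(-4.000, 10.500, -190.000°)
step 5: Δleader=(25.000, -3.000, -30.000°), engaged; cmd=(36.500, -5.500, -91.000°) → follower=(32.500, 5.000, -281.000°)


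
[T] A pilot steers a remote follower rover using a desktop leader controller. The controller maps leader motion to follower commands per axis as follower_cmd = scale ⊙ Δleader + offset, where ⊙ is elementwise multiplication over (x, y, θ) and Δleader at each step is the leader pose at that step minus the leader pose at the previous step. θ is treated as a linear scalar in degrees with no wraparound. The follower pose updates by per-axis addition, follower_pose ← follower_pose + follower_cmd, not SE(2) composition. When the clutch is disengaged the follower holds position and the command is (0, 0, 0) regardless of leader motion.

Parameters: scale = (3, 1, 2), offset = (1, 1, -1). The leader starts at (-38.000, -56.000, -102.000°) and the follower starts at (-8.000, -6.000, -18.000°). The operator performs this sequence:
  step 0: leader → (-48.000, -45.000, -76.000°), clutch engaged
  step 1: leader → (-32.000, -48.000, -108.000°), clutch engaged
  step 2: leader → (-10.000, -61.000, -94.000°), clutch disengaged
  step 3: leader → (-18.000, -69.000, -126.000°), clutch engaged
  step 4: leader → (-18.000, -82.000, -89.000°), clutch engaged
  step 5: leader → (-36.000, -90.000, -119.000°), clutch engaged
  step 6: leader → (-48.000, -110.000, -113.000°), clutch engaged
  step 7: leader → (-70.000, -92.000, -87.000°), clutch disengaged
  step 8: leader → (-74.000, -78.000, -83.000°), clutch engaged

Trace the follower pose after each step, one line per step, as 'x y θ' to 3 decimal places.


step 0: Δleader=(-10.000, 11.000, 26.000°), engaged; cmd=(-29.000, 12.000, 51.000°) → follower=(-37.000, 6.000, 33.000°)
step 1: Δleader=(16.000, -3.000, -32.000°), engaged; cmd=(49.000, -2.000, -65.000°) → follower=(12.000, 4.000, -32.000°)
step 2: Δleader=(22.000, -13.000, 14.000°), disengaged; cmd=(0,0,0) → follower holds at (12.000, 4.000, -32.000°)
step 3: Δleader=(-8.000, -8.000, -32.000°), engaged; cmd=(-23.000, -7.000, -65.000°) → follower=(-11.000, -3.000, -97.000°)
step 4: Δleader=(0.000, -13.000, 37.000°), engaged; cmd=(1.000, -12.000, 73.000°) → follower=(-10.000, -15.000, -24.000°)
step 5: Δleader=(-18.000, -8.000, -30.000°), engaged; cmd=(-53.000, -7.000, -61.000°) → follower=(-63.000, -22.000, -85.000°)
step 6: Δleader=(-12.000, -20.000, 6.000°), engaged; cmd=(-35.000, -19.000, 11.000°) → follower=(-98.000, -41.000, -74.000°)
step 7: Δleader=(-22.000, 18.000, 26.000°), disengaged; cmd=(0,0,0) → follower holds at (-98.000, -41.000, -74.000°)
step 8: Δleader=(-4.000, 14.000, 4.000°), engaged; cmd=(-11.000, 15.000, 7.000°) → follower=(-109.000, -26.000, -67.000°)

-37.000 6.000 33.000
12.000 4.000 -32.000
12.000 4.000 -32.000
-11.000 -3.000 -97.000
-10.000 -15.000 -24.000
-63.000 -22.000 -85.000
-98.000 -41.000 -74.000
-98.000 -41.000 -74.000
-109.000 -26.000 -67.000


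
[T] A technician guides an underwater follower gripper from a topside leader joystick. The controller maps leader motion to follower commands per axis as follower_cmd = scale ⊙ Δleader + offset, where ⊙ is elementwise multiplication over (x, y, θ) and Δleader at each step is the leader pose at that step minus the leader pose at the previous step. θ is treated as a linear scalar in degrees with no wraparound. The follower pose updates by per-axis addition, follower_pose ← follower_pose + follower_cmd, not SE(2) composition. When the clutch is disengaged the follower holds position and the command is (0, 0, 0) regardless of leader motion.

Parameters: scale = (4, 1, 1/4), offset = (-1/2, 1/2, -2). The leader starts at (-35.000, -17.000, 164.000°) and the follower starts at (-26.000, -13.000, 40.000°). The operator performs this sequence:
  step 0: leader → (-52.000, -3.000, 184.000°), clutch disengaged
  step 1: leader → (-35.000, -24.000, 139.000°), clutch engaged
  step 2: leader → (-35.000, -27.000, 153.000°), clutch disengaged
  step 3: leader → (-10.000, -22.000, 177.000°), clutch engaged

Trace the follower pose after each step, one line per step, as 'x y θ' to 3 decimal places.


step 0: Δleader=(-17.000, 14.000, 20.000°), disengaged; cmd=(0,0,0) → follower holds at (-26.000, -13.000, 40.000°)
step 1: Δleader=(17.000, -21.000, -45.000°), engaged; cmd=(67.500, -20.500, -13.250°) → follower=(41.500, -33.500, 26.750°)
step 2: Δleader=(0.000, -3.000, 14.000°), disengaged; cmd=(0,0,0) → follower holds at (41.500, -33.500, 26.750°)
step 3: Δleader=(25.000, 5.000, 24.000°), engaged; cmd=(99.500, 5.500, 4.000°) → follower=(141.000, -28.000, 30.750°)

-26.000 -13.000 40.000
41.500 -33.500 26.750
41.500 -33.500 26.750
141.000 -28.000 30.750


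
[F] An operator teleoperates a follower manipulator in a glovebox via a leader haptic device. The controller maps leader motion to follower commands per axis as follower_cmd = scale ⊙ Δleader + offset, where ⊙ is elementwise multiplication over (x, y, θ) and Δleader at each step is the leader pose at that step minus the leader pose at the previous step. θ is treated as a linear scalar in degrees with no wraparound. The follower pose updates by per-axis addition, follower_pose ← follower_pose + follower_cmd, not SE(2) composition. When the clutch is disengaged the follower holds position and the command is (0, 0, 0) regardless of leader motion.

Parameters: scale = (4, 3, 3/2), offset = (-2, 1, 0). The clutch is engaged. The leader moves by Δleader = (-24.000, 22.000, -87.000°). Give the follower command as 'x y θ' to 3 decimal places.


axis x: 4·-24.000 + -2 = -98.000
axis y: 3·22.000 + 1 = 67.000
axis θ: 3/2·-87.000 + 0 = -130.500

-98.000 67.000 -130.500


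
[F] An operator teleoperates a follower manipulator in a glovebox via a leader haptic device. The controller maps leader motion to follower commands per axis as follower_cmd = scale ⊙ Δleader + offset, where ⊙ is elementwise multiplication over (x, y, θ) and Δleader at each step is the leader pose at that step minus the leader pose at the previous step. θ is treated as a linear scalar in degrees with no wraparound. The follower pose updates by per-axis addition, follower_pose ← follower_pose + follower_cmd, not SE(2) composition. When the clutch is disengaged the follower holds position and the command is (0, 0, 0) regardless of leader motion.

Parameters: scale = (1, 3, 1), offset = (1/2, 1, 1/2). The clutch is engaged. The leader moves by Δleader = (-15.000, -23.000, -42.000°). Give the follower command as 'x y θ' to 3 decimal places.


-14.500 -68.000 -41.500

axis x: 1·-15.000 + 1/2 = -14.500
axis y: 3·-23.000 + 1 = -68.000
axis θ: 1·-42.000 + 1/2 = -41.500


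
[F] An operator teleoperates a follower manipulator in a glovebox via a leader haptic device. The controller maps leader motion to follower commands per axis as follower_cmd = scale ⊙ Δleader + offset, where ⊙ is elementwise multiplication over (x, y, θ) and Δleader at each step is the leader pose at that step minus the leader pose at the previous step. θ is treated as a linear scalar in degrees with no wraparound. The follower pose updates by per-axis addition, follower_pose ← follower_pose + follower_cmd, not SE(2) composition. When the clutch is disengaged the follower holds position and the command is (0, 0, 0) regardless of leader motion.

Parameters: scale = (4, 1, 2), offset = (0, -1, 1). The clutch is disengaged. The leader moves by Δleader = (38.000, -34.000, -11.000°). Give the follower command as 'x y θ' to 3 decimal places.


clutch disengaged → follower holds; cmd = (0, 0, 0)

0.000 0.000 0.000


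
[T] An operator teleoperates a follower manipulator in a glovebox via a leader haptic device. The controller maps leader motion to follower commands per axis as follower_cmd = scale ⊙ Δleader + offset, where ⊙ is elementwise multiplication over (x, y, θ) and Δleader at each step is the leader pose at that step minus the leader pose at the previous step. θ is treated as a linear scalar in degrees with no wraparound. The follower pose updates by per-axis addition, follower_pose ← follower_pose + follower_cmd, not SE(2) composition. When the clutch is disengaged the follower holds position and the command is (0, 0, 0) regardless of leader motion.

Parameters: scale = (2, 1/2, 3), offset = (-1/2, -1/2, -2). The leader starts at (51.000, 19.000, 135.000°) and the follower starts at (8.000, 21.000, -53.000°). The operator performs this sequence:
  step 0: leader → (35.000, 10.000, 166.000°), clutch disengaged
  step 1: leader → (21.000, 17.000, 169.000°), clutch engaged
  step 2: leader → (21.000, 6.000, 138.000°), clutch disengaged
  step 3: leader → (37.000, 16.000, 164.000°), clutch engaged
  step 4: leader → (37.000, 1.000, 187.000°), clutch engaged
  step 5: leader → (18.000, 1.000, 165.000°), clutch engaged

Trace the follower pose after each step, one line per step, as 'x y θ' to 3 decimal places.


step 0: Δleader=(-16.000, -9.000, 31.000°), disengaged; cmd=(0,0,0) → follower holds at (8.000, 21.000, -53.000°)
step 1: Δleader=(-14.000, 7.000, 3.000°), engaged; cmd=(-28.500, 3.000, 7.000°) → follower=(-20.500, 24.000, -46.000°)
step 2: Δleader=(0.000, -11.000, -31.000°), disengaged; cmd=(0,0,0) → follower holds at (-20.500, 24.000, -46.000°)
step 3: Δleader=(16.000, 10.000, 26.000°), engaged; cmd=(31.500, 4.500, 76.000°) → follower=(11.000, 28.500, 30.000°)
step 4: Δleader=(0.000, -15.000, 23.000°), engaged; cmd=(-0.500, -8.000, 67.000°) → follower=(10.500, 20.500, 97.000°)
step 5: Δleader=(-19.000, 0.000, -22.000°), engaged; cmd=(-38.500, -0.500, -68.000°) → follower=(-28.000, 20.000, 29.000°)

8.000 21.000 -53.000
-20.500 24.000 -46.000
-20.500 24.000 -46.000
11.000 28.500 30.000
10.500 20.500 97.000
-28.000 20.000 29.000


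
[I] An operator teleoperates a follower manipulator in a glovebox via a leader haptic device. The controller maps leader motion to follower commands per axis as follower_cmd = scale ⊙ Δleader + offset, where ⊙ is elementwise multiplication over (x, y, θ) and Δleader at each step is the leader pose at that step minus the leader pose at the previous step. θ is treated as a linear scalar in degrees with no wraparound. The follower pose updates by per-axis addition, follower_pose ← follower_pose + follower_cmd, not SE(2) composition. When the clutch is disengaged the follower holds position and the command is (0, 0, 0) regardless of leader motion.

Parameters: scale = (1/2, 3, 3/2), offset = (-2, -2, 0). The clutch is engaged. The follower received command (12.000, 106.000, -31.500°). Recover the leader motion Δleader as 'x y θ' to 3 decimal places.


28.000 36.000 -21.000

axis x: (12.000 − -2) / (1/2) = 28.000
axis y: (106.000 − -2) / (3) = 36.000
axis θ: (-31.500 − 0) / (3/2) = -21.000


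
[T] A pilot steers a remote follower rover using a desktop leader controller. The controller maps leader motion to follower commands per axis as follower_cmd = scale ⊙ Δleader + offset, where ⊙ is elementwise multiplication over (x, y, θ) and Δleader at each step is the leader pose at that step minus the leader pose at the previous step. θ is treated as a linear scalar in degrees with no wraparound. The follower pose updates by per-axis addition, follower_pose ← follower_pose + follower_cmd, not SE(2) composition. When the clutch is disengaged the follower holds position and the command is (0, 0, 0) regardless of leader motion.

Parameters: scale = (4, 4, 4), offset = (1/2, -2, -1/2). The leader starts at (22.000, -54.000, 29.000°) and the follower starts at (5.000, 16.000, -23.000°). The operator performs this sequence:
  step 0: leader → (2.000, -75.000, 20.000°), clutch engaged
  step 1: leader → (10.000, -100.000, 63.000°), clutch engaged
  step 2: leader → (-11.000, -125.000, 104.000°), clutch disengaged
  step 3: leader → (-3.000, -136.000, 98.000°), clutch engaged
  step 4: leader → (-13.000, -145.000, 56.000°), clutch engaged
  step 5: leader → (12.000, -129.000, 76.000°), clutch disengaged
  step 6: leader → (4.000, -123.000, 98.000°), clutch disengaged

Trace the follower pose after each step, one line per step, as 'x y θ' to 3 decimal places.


-74.500 -70.000 -59.500
-42.000 -172.000 112.000
-42.000 -172.000 112.000
-9.500 -218.000 87.500
-49.000 -256.000 -81.000
-49.000 -256.000 -81.000
-49.000 -256.000 -81.000

step 0: Δleader=(-20.000, -21.000, -9.000°), engaged; cmd=(-79.500, -86.000, -36.500°) → follower=(-74.500, -70.000, -59.500°)
step 1: Δleader=(8.000, -25.000, 43.000°), engaged; cmd=(32.500, -102.000, 171.500°) → follower=(-42.000, -172.000, 112.000°)
step 2: Δleader=(-21.000, -25.000, 41.000°), disengaged; cmd=(0,0,0) → follower holds at (-42.000, -172.000, 112.000°)
step 3: Δleader=(8.000, -11.000, -6.000°), engaged; cmd=(32.500, -46.000, -24.500°) → follower=(-9.500, -218.000, 87.500°)
step 4: Δleader=(-10.000, -9.000, -42.000°), engaged; cmd=(-39.500, -38.000, -168.500°) → follower=(-49.000, -256.000, -81.000°)
step 5: Δleader=(25.000, 16.000, 20.000°), disengaged; cmd=(0,0,0) → follower holds at (-49.000, -256.000, -81.000°)
step 6: Δleader=(-8.000, 6.000, 22.000°), disengaged; cmd=(0,0,0) → follower holds at (-49.000, -256.000, -81.000°)


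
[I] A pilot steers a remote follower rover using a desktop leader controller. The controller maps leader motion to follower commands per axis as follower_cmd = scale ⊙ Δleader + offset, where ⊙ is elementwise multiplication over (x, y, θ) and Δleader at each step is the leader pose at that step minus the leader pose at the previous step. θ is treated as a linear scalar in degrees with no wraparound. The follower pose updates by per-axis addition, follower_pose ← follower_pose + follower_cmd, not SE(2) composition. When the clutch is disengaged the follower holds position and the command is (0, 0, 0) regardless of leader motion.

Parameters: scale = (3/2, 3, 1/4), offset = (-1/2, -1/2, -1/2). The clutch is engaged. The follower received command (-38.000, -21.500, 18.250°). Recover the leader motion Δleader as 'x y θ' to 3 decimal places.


-25.000 -7.000 75.000

axis x: (-38.000 − -1/2) / (3/2) = -25.000
axis y: (-21.500 − -1/2) / (3) = -7.000
axis θ: (18.250 − -1/2) / (1/4) = 75.000


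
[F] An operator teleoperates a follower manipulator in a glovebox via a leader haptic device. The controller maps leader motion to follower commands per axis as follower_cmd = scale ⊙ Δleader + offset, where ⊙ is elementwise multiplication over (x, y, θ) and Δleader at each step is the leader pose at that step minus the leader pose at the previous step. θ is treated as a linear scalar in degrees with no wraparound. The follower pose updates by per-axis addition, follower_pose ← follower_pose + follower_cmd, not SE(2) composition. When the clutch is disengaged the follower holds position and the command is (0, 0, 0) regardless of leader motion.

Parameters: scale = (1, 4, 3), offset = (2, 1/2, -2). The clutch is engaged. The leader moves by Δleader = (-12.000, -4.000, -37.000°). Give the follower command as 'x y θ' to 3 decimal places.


-10.000 -15.500 -113.000

axis x: 1·-12.000 + 2 = -10.000
axis y: 4·-4.000 + 1/2 = -15.500
axis θ: 3·-37.000 + -2 = -113.000


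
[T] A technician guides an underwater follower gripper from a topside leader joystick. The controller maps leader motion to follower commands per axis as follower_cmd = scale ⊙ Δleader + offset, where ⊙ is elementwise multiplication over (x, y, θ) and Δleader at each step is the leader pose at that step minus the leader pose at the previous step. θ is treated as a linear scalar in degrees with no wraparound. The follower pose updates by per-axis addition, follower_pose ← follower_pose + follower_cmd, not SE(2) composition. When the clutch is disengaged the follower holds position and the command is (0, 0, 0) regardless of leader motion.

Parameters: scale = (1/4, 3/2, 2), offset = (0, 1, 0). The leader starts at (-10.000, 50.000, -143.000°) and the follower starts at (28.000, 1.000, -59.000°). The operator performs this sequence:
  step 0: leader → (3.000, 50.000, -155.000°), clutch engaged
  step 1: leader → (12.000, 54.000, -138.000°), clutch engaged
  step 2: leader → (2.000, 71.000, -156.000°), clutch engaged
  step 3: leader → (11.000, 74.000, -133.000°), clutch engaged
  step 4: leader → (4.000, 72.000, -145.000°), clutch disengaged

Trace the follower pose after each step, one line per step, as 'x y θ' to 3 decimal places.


step 0: Δleader=(13.000, 0.000, -12.000°), engaged; cmd=(3.250, 1.000, -24.000°) → follower=(31.250, 2.000, -83.000°)
step 1: Δleader=(9.000, 4.000, 17.000°), engaged; cmd=(2.250, 7.000, 34.000°) → follower=(33.500, 9.000, -49.000°)
step 2: Δleader=(-10.000, 17.000, -18.000°), engaged; cmd=(-2.500, 26.500, -36.000°) → follower=(31.000, 35.500, -85.000°)
step 3: Δleader=(9.000, 3.000, 23.000°), engaged; cmd=(2.250, 5.500, 46.000°) → follower=(33.250, 41.000, -39.000°)
step 4: Δleader=(-7.000, -2.000, -12.000°), disengaged; cmd=(0,0,0) → follower holds at (33.250, 41.000, -39.000°)

31.250 2.000 -83.000
33.500 9.000 -49.000
31.000 35.500 -85.000
33.250 41.000 -39.000
33.250 41.000 -39.000


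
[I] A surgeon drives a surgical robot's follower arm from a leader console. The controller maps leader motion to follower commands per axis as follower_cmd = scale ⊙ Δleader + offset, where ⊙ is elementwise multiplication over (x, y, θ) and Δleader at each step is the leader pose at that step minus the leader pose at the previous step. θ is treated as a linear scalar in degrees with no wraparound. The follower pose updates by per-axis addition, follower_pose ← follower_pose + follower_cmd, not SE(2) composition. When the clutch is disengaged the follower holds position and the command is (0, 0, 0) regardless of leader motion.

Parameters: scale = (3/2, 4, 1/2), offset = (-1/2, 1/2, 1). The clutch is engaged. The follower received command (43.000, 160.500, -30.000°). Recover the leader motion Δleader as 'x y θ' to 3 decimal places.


29.000 40.000 -62.000

axis x: (43.000 − -1/2) / (3/2) = 29.000
axis y: (160.500 − 1/2) / (4) = 40.000
axis θ: (-30.000 − 1) / (1/2) = -62.000


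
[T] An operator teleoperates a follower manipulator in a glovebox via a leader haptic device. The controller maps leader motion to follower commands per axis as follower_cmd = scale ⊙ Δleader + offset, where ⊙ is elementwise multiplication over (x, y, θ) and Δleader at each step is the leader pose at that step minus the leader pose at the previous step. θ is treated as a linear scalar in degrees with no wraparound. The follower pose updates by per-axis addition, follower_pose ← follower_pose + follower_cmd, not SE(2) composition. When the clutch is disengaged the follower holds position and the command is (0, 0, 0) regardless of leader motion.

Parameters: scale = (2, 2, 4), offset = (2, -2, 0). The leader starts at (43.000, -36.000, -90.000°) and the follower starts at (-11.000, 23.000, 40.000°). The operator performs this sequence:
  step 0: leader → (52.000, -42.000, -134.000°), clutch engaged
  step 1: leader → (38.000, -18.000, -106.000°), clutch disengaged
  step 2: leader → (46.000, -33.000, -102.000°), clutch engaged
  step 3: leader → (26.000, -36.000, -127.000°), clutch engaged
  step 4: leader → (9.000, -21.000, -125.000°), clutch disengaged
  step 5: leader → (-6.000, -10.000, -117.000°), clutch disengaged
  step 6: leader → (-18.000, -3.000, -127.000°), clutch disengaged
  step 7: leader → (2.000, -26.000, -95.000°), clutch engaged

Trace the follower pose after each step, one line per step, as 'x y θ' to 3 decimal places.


step 0: Δleader=(9.000, -6.000, -44.000°), engaged; cmd=(20.000, -14.000, -176.000°) → follower=(9.000, 9.000, -136.000°)
step 1: Δleader=(-14.000, 24.000, 28.000°), disengaged; cmd=(0,0,0) → follower holds at (9.000, 9.000, -136.000°)
step 2: Δleader=(8.000, -15.000, 4.000°), engaged; cmd=(18.000, -32.000, 16.000°) → follower=(27.000, -23.000, -120.000°)
step 3: Δleader=(-20.000, -3.000, -25.000°), engaged; cmd=(-38.000, -8.000, -100.000°) → follower=(-11.000, -31.000, -220.000°)
step 4: Δleader=(-17.000, 15.000, 2.000°), disengaged; cmd=(0,0,0) → follower holds at (-11.000, -31.000, -220.000°)
step 5: Δleader=(-15.000, 11.000, 8.000°), disengaged; cmd=(0,0,0) → follower holds at (-11.000, -31.000, -220.000°)
step 6: Δleader=(-12.000, 7.000, -10.000°), disengaged; cmd=(0,0,0) → follower holds at (-11.000, -31.000, -220.000°)
step 7: Δleader=(20.000, -23.000, 32.000°), engaged; cmd=(42.000, -48.000, 128.000°) → follower=(31.000, -79.000, -92.000°)

9.000 9.000 -136.000
9.000 9.000 -136.000
27.000 -23.000 -120.000
-11.000 -31.000 -220.000
-11.000 -31.000 -220.000
-11.000 -31.000 -220.000
-11.000 -31.000 -220.000
31.000 -79.000 -92.000


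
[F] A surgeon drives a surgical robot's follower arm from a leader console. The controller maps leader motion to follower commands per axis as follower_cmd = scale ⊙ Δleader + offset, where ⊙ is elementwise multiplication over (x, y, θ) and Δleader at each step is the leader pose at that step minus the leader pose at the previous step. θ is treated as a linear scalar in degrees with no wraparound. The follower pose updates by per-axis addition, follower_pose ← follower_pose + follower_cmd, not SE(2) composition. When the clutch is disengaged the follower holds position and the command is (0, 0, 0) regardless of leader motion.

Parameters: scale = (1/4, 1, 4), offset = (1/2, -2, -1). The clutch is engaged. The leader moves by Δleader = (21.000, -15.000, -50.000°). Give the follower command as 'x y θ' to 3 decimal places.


axis x: 1/4·21.000 + 1/2 = 5.750
axis y: 1·-15.000 + -2 = -17.000
axis θ: 4·-50.000 + -1 = -201.000

5.750 -17.000 -201.000


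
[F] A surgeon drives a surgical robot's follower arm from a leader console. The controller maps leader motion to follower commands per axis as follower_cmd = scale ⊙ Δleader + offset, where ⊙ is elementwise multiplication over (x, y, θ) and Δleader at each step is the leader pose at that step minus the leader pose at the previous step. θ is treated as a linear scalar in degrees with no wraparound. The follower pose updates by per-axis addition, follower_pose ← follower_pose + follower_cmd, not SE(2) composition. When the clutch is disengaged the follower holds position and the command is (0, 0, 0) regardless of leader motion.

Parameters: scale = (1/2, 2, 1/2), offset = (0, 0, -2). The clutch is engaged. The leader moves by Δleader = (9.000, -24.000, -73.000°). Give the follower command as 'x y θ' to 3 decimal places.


axis x: 1/2·9.000 + 0 = 4.500
axis y: 2·-24.000 + 0 = -48.000
axis θ: 1/2·-73.000 + -2 = -38.500

4.500 -48.000 -38.500


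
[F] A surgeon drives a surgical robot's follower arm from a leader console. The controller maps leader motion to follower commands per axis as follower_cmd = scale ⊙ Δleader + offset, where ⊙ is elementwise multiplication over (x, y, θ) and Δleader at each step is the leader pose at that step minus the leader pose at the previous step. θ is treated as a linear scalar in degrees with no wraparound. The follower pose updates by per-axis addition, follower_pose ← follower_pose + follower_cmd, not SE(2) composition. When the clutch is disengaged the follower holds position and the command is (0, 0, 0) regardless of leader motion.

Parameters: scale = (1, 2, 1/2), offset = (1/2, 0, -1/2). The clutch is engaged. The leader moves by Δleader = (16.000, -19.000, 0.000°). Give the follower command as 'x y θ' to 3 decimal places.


16.500 -38.000 -0.500

axis x: 1·16.000 + 1/2 = 16.500
axis y: 2·-19.000 + 0 = -38.000
axis θ: 1/2·0.000 + -1/2 = -0.500


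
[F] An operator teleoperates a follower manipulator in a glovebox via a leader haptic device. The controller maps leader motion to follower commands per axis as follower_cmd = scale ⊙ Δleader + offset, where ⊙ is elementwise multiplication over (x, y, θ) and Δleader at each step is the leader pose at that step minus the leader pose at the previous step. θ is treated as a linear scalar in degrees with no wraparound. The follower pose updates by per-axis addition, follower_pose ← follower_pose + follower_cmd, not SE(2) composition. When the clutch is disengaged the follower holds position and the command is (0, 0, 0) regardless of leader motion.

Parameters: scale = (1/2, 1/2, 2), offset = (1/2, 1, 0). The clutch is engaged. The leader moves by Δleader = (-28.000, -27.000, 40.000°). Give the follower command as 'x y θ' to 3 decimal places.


-13.500 -12.500 80.000

axis x: 1/2·-28.000 + 1/2 = -13.500
axis y: 1/2·-27.000 + 1 = -12.500
axis θ: 2·40.000 + 0 = 80.000


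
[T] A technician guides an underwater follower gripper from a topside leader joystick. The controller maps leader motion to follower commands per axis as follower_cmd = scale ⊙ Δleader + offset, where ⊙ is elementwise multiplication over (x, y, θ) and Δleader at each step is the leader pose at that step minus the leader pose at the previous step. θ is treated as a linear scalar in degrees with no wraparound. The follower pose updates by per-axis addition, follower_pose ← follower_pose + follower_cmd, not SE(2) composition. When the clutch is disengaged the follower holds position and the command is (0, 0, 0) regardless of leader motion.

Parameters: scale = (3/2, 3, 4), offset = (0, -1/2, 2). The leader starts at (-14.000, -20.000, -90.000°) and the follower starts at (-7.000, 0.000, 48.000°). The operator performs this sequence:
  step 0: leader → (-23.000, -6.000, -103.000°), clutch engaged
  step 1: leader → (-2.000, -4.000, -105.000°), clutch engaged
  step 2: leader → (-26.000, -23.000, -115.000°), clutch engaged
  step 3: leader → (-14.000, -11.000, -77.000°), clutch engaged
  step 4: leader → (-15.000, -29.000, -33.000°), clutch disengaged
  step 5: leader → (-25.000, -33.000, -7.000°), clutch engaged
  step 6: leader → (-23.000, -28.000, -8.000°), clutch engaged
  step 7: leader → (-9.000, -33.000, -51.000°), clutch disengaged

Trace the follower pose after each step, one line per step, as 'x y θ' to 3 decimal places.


-20.500 41.500 -2.000
11.000 47.000 -8.000
-25.000 -10.500 -46.000
-7.000 25.000 108.000
-7.000 25.000 108.000
-22.000 12.500 214.000
-19.000 27.000 212.000
-19.000 27.000 212.000

step 0: Δleader=(-9.000, 14.000, -13.000°), engaged; cmd=(-13.500, 41.500, -50.000°) → follower=(-20.500, 41.500, -2.000°)
step 1: Δleader=(21.000, 2.000, -2.000°), engaged; cmd=(31.500, 5.500, -6.000°) → follower=(11.000, 47.000, -8.000°)
step 2: Δleader=(-24.000, -19.000, -10.000°), engaged; cmd=(-36.000, -57.500, -38.000°) → follower=(-25.000, -10.500, -46.000°)
step 3: Δleader=(12.000, 12.000, 38.000°), engaged; cmd=(18.000, 35.500, 154.000°) → follower=(-7.000, 25.000, 108.000°)
step 4: Δleader=(-1.000, -18.000, 44.000°), disengaged; cmd=(0,0,0) → follower holds at (-7.000, 25.000, 108.000°)
step 5: Δleader=(-10.000, -4.000, 26.000°), engaged; cmd=(-15.000, -12.500, 106.000°) → follower=(-22.000, 12.500, 214.000°)
step 6: Δleader=(2.000, 5.000, -1.000°), engaged; cmd=(3.000, 14.500, -2.000°) → follower=(-19.000, 27.000, 212.000°)
step 7: Δleader=(14.000, -5.000, -43.000°), disengaged; cmd=(0,0,0) → follower holds at (-19.000, 27.000, 212.000°)


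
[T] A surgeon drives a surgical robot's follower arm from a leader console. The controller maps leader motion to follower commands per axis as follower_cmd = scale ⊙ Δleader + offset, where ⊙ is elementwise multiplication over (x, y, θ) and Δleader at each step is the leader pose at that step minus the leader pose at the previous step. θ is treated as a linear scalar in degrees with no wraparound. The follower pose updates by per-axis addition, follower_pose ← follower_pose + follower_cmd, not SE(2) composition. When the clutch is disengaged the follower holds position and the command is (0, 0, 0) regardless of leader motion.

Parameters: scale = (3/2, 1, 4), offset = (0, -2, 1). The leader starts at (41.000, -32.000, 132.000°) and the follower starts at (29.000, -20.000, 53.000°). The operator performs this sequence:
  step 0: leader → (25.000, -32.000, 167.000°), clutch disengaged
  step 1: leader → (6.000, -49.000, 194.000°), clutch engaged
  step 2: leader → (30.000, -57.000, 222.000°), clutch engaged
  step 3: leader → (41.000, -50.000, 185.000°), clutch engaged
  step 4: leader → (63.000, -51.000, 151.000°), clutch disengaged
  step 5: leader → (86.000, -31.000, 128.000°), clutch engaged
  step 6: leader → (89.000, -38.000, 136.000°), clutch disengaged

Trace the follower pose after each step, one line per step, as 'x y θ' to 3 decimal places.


step 0: Δleader=(-16.000, 0.000, 35.000°), disengaged; cmd=(0,0,0) → follower holds at (29.000, -20.000, 53.000°)
step 1: Δleader=(-19.000, -17.000, 27.000°), engaged; cmd=(-28.500, -19.000, 109.000°) → follower=(0.500, -39.000, 162.000°)
step 2: Δleader=(24.000, -8.000, 28.000°), engaged; cmd=(36.000, -10.000, 113.000°) → follower=(36.500, -49.000, 275.000°)
step 3: Δleader=(11.000, 7.000, -37.000°), engaged; cmd=(16.500, 5.000, -147.000°) → follower=(53.000, -44.000, 128.000°)
step 4: Δleader=(22.000, -1.000, -34.000°), disengaged; cmd=(0,0,0) → follower holds at (53.000, -44.000, 128.000°)
step 5: Δleader=(23.000, 20.000, -23.000°), engaged; cmd=(34.500, 18.000, -91.000°) → follower=(87.500, -26.000, 37.000°)
step 6: Δleader=(3.000, -7.000, 8.000°), disengaged; cmd=(0,0,0) → follower holds at (87.500, -26.000, 37.000°)

29.000 -20.000 53.000
0.500 -39.000 162.000
36.500 -49.000 275.000
53.000 -44.000 128.000
53.000 -44.000 128.000
87.500 -26.000 37.000
87.500 -26.000 37.000
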